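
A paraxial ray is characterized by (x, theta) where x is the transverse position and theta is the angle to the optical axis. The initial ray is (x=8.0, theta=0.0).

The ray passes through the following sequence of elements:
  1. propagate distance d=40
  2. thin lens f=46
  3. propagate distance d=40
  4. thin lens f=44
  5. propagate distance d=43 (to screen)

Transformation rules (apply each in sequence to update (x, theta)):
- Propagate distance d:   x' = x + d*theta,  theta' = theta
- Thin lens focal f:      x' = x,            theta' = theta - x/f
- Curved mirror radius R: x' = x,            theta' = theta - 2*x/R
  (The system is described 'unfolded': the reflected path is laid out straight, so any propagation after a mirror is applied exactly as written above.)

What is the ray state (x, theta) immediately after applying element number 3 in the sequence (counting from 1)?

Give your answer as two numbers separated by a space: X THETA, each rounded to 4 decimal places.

Answer: 1.0435 -0.1739

Derivation:
Initial: x=8.0000 theta=0.0000
After 1 (propagate distance d=40): x=8.0000 theta=0.0000
After 2 (thin lens f=46): x=8.0000 theta=-4/23 (≈-0.1739)
After 3 (propagate distance d=40): x=24/23 (≈1.0435) theta=-4/23 (≈-0.1739)
Rounded to 4 decimal places: x = 1.0435, theta = -0.1739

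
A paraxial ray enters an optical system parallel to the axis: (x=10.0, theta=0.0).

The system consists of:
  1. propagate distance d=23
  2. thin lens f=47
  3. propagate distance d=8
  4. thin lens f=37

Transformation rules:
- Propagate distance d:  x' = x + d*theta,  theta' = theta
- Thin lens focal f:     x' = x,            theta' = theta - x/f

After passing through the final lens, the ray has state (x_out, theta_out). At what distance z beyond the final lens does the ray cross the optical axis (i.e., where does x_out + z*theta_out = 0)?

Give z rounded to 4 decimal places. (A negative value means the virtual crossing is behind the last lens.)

Initial: x=10.0000 theta=0.0000
After 1 (propagate distance d=23): x=10.0000 theta=0.0000
After 2 (thin lens f=47): x=10.0000 theta=-10/47 (≈-0.2128)
After 3 (propagate distance d=8): x=390/47 (≈8.2979) theta=-10/47 (≈-0.2128)
After 4 (thin lens f=37): x=390/47 (≈8.2979) theta=-760/1739 (≈-0.4370)
z_focus = -x_out/theta_out = -(390/47)/(-760/1739) = 1443/76 ≈ 18.9868
Rounded to 4 decimal places: z = 18.9868

Answer: 18.9868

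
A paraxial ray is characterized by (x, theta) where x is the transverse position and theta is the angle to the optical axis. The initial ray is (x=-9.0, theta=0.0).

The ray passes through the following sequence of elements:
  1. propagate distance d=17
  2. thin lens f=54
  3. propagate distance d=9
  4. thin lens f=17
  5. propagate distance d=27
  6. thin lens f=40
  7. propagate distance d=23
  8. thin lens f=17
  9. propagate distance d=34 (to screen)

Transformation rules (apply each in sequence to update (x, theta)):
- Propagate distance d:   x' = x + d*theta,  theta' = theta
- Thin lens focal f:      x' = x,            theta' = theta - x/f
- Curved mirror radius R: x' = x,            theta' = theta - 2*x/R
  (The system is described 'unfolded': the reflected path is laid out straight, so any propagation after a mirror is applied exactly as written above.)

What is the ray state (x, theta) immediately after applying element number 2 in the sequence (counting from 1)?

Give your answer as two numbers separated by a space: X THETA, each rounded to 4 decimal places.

Answer: -9.0000 0.1667

Derivation:
Initial: x=-9.0000 theta=0.0000
After 1 (propagate distance d=17): x=-9.0000 theta=0.0000
After 2 (thin lens f=54): x=-9.0000 theta=1/6 (≈0.1667)
Rounded to 4 decimal places: x = -9.0000, theta = 0.1667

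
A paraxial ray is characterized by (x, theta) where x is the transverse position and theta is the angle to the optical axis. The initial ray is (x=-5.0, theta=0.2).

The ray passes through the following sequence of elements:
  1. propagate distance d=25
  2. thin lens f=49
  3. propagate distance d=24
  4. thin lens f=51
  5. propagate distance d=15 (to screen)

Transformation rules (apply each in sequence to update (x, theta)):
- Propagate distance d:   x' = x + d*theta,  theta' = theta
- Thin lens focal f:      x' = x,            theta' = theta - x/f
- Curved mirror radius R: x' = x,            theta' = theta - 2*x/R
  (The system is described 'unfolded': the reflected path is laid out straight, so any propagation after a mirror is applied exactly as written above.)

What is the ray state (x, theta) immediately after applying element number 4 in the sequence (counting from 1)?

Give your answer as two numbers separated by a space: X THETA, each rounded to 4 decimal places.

Initial: x=-5.0000 theta=0.2000
After 1 (propagate distance d=25): x=0.0000 theta=0.2000
After 2 (thin lens f=49): x=0.0000 theta=0.2000
After 3 (propagate distance d=24): x=4.8000 theta=0.2000
After 4 (thin lens f=51): x=4.8000 theta=9/85 (≈0.1059)
Rounded to 4 decimal places: x = 4.8000, theta = 0.1059

Answer: 4.8000 0.1059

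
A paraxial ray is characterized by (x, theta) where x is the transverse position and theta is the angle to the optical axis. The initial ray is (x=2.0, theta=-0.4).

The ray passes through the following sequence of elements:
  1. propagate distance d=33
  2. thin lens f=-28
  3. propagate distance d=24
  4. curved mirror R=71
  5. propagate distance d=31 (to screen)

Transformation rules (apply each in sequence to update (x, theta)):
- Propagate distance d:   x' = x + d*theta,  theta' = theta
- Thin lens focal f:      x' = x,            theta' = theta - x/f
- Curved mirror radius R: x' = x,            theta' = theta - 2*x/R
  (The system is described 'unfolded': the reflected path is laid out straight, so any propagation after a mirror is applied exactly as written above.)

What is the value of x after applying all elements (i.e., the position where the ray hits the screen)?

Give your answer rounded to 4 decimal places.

Answer: -28.6535

Derivation:
Initial: x=2.0000 theta=-0.4000
After 1 (propagate distance d=33): x=-11.2000 theta=-0.4000
After 2 (thin lens f=-28): x=-11.2000 theta=-0.8000
After 3 (propagate distance d=24): x=-30.4000 theta=-0.8000
After 4 (curved mirror R=71): x=-30.4000 theta=4/71 (≈0.0563)
After 5 (propagate distance d=31 (to screen)): x=-10172/355 (≈-28.6535) theta=4/71 (≈0.0563)
Rounded to 4 decimal places: x = -28.6535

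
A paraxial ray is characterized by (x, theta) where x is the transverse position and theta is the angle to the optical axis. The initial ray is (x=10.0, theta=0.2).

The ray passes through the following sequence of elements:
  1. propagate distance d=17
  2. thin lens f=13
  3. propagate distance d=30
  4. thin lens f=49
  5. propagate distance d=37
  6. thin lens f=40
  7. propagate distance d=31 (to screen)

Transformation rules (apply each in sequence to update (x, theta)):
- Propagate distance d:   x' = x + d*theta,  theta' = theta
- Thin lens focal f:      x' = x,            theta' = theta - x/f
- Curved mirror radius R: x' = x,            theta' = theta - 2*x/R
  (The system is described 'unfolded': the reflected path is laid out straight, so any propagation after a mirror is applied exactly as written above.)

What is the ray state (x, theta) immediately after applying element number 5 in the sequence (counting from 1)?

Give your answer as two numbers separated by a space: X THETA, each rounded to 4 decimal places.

Initial: x=10.0000 theta=0.2000
After 1 (propagate distance d=17): x=13.4000 theta=0.2000
After 2 (thin lens f=13): x=13.4000 theta=-54/65 (≈-0.8308)
After 3 (propagate distance d=30): x=-749/65 (≈-11.5231) theta=-54/65 (≈-0.8308)
After 4 (thin lens f=49): x=-749/65 (≈-11.5231) theta=-271/455 (≈-0.5956)
After 5 (propagate distance d=37): x=-3054/91 (≈-33.5604) theta=-271/455 (≈-0.5956)
Rounded to 4 decimal places: x = -33.5604, theta = -0.5956

Answer: -33.5604 -0.5956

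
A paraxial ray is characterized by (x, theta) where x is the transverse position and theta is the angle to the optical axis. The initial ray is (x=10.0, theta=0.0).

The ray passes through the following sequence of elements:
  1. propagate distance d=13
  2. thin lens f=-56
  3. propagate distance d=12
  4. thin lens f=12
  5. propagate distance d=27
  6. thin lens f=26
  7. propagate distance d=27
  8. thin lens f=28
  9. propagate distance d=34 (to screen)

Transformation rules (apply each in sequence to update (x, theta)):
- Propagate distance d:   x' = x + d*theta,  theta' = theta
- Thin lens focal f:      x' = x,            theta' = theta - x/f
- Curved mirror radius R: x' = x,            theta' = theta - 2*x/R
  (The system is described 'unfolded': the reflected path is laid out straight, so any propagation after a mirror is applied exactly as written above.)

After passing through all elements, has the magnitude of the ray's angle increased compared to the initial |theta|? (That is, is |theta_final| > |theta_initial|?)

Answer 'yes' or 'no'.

Answer: yes

Derivation:
Initial: x=10.0000 theta=0.0000
After 1 (propagate distance d=13): x=10.0000 theta=0.0000
After 2 (thin lens f=-56): x=10.0000 theta=5/28 (≈0.1786)
After 3 (propagate distance d=12): x=85/7 (≈12.1429) theta=5/28 (≈0.1786)
After 4 (thin lens f=12): x=85/7 (≈12.1429) theta=-5/6 (≈-0.8333)
After 5 (propagate distance d=27): x=-145/14 (≈-10.3571) theta=-5/6 (≈-0.8333)
After 6 (thin lens f=26): x=-145/14 (≈-10.3571) theta=-475/1092 (≈-0.4350)
After 7 (propagate distance d=27): x=-8045/364 (≈-22.1016) theta=-475/1092 (≈-0.4350)
After 8 (thin lens f=28): x=-8045/364 (≈-22.1016) theta=10835/30576 (≈0.3544)
After 9 (propagate distance d=34 (to screen)): x=-153695/15288 (≈-10.0533) theta=10835/30576 (≈0.3544)
|theta_initial|=0.0000 |theta_final|=10835/30576 (≈0.3544) -> increased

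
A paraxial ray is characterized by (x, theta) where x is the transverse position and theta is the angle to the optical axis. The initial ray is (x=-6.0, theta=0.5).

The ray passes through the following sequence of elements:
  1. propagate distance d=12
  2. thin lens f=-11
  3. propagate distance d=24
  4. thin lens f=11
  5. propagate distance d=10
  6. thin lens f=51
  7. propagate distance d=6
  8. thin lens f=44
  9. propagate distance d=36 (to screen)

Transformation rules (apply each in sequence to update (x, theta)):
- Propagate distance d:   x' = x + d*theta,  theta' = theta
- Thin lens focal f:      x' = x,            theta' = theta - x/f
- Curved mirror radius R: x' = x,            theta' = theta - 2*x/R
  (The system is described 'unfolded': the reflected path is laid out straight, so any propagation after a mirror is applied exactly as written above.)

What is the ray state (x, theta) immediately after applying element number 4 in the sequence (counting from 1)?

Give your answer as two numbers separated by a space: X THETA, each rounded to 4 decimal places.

Answer: 12.0000 -0.5909

Derivation:
Initial: x=-6.0000 theta=0.5000
After 1 (propagate distance d=12): x=0.0000 theta=0.5000
After 2 (thin lens f=-11): x=0.0000 theta=0.5000
After 3 (propagate distance d=24): x=12.0000 theta=0.5000
After 4 (thin lens f=11): x=12.0000 theta=-13/22 (≈-0.5909)
Rounded to 4 decimal places: x = 12.0000, theta = -0.5909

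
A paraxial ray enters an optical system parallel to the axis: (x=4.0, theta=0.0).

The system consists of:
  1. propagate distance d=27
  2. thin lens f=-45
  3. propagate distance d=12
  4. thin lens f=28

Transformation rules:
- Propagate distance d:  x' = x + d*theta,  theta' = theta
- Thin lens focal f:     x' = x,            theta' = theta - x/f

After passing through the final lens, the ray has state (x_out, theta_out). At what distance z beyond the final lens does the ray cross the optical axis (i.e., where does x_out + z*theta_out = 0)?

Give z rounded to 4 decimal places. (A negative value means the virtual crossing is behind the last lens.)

Initial: x=4.0000 theta=0.0000
After 1 (propagate distance d=27): x=4.0000 theta=0.0000
After 2 (thin lens f=-45): x=4.0000 theta=4/45 (≈0.0889)
After 3 (propagate distance d=12): x=76/15 (≈5.0667) theta=4/45 (≈0.0889)
After 4 (thin lens f=28): x=76/15 (≈5.0667) theta=-29/315 (≈-0.0921)
z_focus = -x_out/theta_out = -(76/15)/(-29/315) = 1596/29 ≈ 55.0345
Rounded to 4 decimal places: z = 55.0345

Answer: 55.0345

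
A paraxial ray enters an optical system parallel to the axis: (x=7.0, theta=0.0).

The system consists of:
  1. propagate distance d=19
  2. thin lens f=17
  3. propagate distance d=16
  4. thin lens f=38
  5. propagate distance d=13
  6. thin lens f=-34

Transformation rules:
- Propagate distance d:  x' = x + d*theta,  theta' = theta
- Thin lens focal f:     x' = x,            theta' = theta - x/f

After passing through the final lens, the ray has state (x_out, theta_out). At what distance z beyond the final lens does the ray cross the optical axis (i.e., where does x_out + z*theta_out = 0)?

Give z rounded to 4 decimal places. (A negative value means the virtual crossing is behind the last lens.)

Answer: -8.8836

Derivation:
Initial: x=7.0000 theta=0.0000
After 1 (propagate distance d=19): x=7.0000 theta=0.0000
After 2 (thin lens f=17): x=7.0000 theta=-7/17 (≈-0.4118)
After 3 (propagate distance d=16): x=7/17 (≈0.4118) theta=-7/17 (≈-0.4118)
After 4 (thin lens f=38): x=7/17 (≈0.4118) theta=-273/646 (≈-0.4226)
After 5 (propagate distance d=13): x=-3283/646 (≈-5.0820) theta=-273/646 (≈-0.4226)
After 6 (thin lens f=-34): x=-3283/646 (≈-5.0820) theta=-12565/21964 (≈-0.5721)
z_focus = -x_out/theta_out = -(-3283/646)/(-12565/21964) = -15946/1795 ≈ -8.8836
Rounded to 4 decimal places: z = -8.8836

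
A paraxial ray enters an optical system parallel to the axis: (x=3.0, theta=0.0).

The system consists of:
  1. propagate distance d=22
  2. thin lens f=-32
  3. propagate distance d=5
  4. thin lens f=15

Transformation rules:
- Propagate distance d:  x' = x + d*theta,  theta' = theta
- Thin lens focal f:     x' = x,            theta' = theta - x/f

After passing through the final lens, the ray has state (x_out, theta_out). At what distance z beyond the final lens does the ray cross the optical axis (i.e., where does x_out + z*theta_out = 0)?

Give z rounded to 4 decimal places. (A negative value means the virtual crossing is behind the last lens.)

Answer: 25.2273

Derivation:
Initial: x=3.0000 theta=0.0000
After 1 (propagate distance d=22): x=3.0000 theta=0.0000
After 2 (thin lens f=-32): x=3.0000 theta=3/32 (≈0.0938)
After 3 (propagate distance d=5): x=111/32 (≈3.4688) theta=3/32 (≈0.0938)
After 4 (thin lens f=15): x=111/32 (≈3.4688) theta=-0.1375
z_focus = -x_out/theta_out = -(111/32)/(-0.1375) = 555/22 ≈ 25.2273
Rounded to 4 decimal places: z = 25.2273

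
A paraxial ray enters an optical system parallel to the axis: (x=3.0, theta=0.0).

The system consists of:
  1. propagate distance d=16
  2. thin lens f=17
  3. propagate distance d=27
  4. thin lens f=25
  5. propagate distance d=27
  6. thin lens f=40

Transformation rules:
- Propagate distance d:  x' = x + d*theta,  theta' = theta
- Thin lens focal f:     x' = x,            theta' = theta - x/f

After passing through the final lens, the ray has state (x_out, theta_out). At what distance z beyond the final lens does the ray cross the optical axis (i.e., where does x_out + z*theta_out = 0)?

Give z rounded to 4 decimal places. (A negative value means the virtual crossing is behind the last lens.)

Answer: 476.3636

Derivation:
Initial: x=3.0000 theta=0.0000
After 1 (propagate distance d=16): x=3.0000 theta=0.0000
After 2 (thin lens f=17): x=3.0000 theta=-3/17 (≈-0.1765)
After 3 (propagate distance d=27): x=-30/17 (≈-1.7647) theta=-3/17 (≈-0.1765)
After 4 (thin lens f=25): x=-30/17 (≈-1.7647) theta=-9/85 (≈-0.1059)
After 5 (propagate distance d=27): x=-393/85 (≈-4.6235) theta=-9/85 (≈-0.1059)
After 6 (thin lens f=40): x=-393/85 (≈-4.6235) theta=33/3400 (≈0.0097)
z_focus = -x_out/theta_out = -(-393/85)/(33/3400) = 5240/11 ≈ 476.3636
Rounded to 4 decimal places: z = 476.3636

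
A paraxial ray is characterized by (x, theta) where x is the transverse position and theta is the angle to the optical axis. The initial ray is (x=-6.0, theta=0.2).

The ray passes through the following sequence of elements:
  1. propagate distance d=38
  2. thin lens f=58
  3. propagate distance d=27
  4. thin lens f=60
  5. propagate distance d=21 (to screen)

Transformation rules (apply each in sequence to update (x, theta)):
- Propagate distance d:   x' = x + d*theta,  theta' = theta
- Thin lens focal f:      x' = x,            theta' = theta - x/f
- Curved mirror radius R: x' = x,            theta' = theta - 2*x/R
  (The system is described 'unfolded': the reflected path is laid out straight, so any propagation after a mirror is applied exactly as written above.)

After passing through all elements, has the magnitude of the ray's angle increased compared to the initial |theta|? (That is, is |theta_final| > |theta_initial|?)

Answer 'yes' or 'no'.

Answer: no

Derivation:
Initial: x=-6.0000 theta=0.2000
After 1 (propagate distance d=38): x=1.6000 theta=0.2000
After 2 (thin lens f=58): x=1.6000 theta=5/29 (≈0.1724)
After 3 (propagate distance d=27): x=907/145 (≈6.2552) theta=5/29 (≈0.1724)
After 4 (thin lens f=60): x=907/145 (≈6.2552) theta=593/8700 (≈0.0682)
After 5 (propagate distance d=21 (to screen)): x=22291/2900 (≈7.6866) theta=593/8700 (≈0.0682)
|theta_initial|=0.2000 |theta_final|=593/8700 (≈0.0682) -> not increased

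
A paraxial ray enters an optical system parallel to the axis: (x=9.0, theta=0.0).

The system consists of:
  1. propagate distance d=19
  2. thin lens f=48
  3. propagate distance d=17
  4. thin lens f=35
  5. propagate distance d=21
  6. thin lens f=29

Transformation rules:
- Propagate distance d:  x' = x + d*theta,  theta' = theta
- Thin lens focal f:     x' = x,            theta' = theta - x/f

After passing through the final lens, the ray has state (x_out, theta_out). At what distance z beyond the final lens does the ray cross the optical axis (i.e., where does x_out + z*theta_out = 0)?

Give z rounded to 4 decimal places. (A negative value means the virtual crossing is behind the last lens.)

Initial: x=9.0000 theta=0.0000
After 1 (propagate distance d=19): x=9.0000 theta=0.0000
After 2 (thin lens f=48): x=9.0000 theta=-0.1875
After 3 (propagate distance d=17): x=5.8125 theta=-0.1875
After 4 (thin lens f=35): x=5.8125 theta=-99/280 (≈-0.3536)
After 5 (propagate distance d=21): x=-1.6125 theta=-99/280 (≈-0.3536)
After 6 (thin lens f=29): x=-1.6125 theta=-4839/16240 (≈-0.2980)
z_focus = -x_out/theta_out = -(-1.6125)/(-4839/16240) = -8729/1613 ≈ -5.4117
Rounded to 4 decimal places: z = -5.4117

Answer: -5.4117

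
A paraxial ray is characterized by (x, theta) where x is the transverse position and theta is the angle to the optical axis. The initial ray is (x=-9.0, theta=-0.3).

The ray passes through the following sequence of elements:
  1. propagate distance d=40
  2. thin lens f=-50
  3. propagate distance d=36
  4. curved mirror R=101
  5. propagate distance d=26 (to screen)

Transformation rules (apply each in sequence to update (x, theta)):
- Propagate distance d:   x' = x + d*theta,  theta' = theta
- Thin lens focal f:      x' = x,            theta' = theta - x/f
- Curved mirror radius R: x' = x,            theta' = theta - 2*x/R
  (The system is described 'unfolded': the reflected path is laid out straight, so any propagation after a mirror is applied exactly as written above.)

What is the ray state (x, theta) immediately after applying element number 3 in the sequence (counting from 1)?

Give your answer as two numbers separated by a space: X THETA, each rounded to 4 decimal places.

Initial: x=-9.0000 theta=-0.3000
After 1 (propagate distance d=40): x=-21.0000 theta=-0.3000
After 2 (thin lens f=-50): x=-21.0000 theta=-0.7200
After 3 (propagate distance d=36): x=-46.9200 theta=-0.7200
Rounded to 4 decimal places: x = -46.9200, theta = -0.7200

Answer: -46.9200 -0.7200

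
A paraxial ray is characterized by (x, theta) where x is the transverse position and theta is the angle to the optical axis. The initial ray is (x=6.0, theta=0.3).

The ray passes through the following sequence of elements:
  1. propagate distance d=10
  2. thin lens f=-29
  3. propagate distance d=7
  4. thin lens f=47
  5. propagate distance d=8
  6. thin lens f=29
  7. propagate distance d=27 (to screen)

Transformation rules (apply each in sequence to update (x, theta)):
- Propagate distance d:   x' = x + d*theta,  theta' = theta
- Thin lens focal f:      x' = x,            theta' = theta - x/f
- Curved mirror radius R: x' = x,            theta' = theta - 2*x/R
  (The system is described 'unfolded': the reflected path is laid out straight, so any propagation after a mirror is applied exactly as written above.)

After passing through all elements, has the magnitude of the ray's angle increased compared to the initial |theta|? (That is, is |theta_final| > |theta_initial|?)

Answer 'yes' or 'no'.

Initial: x=6.0000 theta=0.3000
After 1 (propagate distance d=10): x=9.0000 theta=0.3000
After 2 (thin lens f=-29): x=9.0000 theta=177/290 (≈0.6103)
After 3 (propagate distance d=7): x=3849/290 (≈13.2724) theta=177/290 (≈0.6103)
After 4 (thin lens f=47): x=3849/290 (≈13.2724) theta=447/1363 (≈0.3280)
After 5 (propagate distance d=8): x=216663/13630 (≈15.8960) theta=447/1363 (≈0.3280)
After 6 (thin lens f=29): x=216663/13630 (≈15.8960) theta=-87033/395270 (≈-0.2202)
After 7 (propagate distance d=27 (to screen)): x=41844/4205 (≈9.9510) theta=-87033/395270 (≈-0.2202)
|theta_initial|=0.3000 |theta_final|=87033/395270 (≈0.2202) -> not increased

Answer: no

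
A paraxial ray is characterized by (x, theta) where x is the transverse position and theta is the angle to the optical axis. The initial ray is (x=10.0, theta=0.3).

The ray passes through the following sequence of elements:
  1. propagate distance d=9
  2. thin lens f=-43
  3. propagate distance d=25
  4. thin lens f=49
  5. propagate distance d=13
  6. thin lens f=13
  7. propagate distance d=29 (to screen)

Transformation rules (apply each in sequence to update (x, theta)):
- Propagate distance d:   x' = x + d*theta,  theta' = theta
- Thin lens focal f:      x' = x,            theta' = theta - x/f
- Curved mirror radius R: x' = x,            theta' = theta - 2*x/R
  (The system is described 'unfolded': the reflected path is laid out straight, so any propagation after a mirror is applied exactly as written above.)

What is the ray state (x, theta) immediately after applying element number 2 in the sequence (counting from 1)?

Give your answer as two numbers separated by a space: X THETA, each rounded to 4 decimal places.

Initial: x=10.0000 theta=0.3000
After 1 (propagate distance d=9): x=12.7000 theta=0.3000
After 2 (thin lens f=-43): x=12.7000 theta=128/215 (≈0.5953)
Rounded to 4 decimal places: x = 12.7000, theta = 0.5953

Answer: 12.7000 0.5953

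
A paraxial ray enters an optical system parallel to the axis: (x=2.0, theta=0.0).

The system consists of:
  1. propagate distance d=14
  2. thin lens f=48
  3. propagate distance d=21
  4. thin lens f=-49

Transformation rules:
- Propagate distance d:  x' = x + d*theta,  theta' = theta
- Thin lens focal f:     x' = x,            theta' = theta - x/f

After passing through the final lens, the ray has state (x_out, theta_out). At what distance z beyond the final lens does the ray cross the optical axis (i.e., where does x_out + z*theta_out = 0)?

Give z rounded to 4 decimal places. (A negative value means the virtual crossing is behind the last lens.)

Answer: 60.1364

Derivation:
Initial: x=2.0000 theta=0.0000
After 1 (propagate distance d=14): x=2.0000 theta=0.0000
After 2 (thin lens f=48): x=2.0000 theta=-1/24 (≈-0.0417)
After 3 (propagate distance d=21): x=1.1250 theta=-1/24 (≈-0.0417)
After 4 (thin lens f=-49): x=1.1250 theta=-11/588 (≈-0.0187)
z_focus = -x_out/theta_out = -(1.1250)/(-11/588) = 1323/22 ≈ 60.1364
Rounded to 4 decimal places: z = 60.1364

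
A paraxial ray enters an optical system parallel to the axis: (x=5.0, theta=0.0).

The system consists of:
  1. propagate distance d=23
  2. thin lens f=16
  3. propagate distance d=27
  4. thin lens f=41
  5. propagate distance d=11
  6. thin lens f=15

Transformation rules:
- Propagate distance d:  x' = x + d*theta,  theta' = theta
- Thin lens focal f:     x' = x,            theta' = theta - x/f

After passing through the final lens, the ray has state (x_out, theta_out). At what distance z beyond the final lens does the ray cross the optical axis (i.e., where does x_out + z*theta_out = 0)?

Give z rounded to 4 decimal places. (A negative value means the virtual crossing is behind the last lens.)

Answer: 35.3927

Derivation:
Initial: x=5.0000 theta=0.0000
After 1 (propagate distance d=23): x=5.0000 theta=0.0000
After 2 (thin lens f=16): x=5.0000 theta=-0.3125
After 3 (propagate distance d=27): x=-3.4375 theta=-0.3125
After 4 (thin lens f=41): x=-3.4375 theta=-75/328 (≈-0.2287)
After 5 (propagate distance d=11): x=-3905/656 (≈-5.9527) theta=-75/328 (≈-0.2287)
After 6 (thin lens f=15): x=-3905/656 (≈-5.9527) theta=331/1968 (≈0.1682)
z_focus = -x_out/theta_out = -(-3905/656)/(331/1968) = 11715/331 ≈ 35.3927
Rounded to 4 decimal places: z = 35.3927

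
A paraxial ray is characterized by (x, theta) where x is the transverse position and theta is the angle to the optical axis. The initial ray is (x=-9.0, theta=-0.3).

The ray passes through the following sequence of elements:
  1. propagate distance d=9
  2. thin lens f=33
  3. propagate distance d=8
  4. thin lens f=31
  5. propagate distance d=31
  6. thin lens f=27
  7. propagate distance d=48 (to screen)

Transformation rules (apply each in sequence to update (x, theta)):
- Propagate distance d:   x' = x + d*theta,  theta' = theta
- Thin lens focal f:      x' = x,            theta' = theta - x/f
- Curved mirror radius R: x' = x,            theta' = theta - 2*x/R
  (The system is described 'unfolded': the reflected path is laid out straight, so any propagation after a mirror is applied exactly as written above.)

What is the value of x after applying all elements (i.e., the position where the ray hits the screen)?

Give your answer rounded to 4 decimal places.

Answer: 18.7435

Derivation:
Initial: x=-9.0000 theta=-0.3000
After 1 (propagate distance d=9): x=-11.7000 theta=-0.3000
After 2 (thin lens f=33): x=-11.7000 theta=3/55 (≈0.0545)
After 3 (propagate distance d=8): x=-1239/110 (≈-11.2636) theta=3/55 (≈0.0545)
After 4 (thin lens f=31): x=-1239/110 (≈-11.2636) theta=285/682 (≈0.4179)
After 5 (propagate distance d=31): x=93/55 (≈1.6909) theta=285/682 (≈0.4179)
After 6 (thin lens f=27): x=93/55 (≈1.6909) theta=10903/30690 (≈0.3553)
After 7 (propagate distance d=48 (to screen)): x=95873/5115 (≈18.7435) theta=10903/30690 (≈0.3553)
Rounded to 4 decimal places: x = 18.7435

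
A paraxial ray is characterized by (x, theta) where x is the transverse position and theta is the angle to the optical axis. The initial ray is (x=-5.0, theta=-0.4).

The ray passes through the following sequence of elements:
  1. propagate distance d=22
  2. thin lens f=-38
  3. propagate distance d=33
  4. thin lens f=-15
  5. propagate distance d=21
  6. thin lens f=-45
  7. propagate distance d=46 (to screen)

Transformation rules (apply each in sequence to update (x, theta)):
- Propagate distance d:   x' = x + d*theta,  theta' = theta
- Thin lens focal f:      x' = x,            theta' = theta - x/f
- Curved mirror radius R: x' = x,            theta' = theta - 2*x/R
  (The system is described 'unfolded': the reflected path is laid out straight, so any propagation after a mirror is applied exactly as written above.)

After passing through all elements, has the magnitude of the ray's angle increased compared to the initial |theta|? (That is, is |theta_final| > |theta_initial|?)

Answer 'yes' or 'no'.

Initial: x=-5.0000 theta=-0.4000
After 1 (propagate distance d=22): x=-13.8000 theta=-0.4000
After 2 (thin lens f=-38): x=-13.8000 theta=-29/38 (≈-0.7632)
After 3 (propagate distance d=33): x=-7407/190 (≈-38.9842) theta=-29/38 (≈-0.7632)
After 4 (thin lens f=-15): x=-7407/190 (≈-38.9842) theta=-1597/475 (≈-3.3621)
After 5 (propagate distance d=21): x=-104109/950 (≈-109.5884) theta=-1597/475 (≈-3.3621)
After 6 (thin lens f=-45): x=-104109/950 (≈-109.5884) theta=-82613/14250 (≈-5.7974)
After 7 (propagate distance d=46 (to screen)): x=-5361833/14250 (≈-376.2690) theta=-82613/14250 (≈-5.7974)
|theta_initial|=0.4000 |theta_final|=82613/14250 (≈5.7974) -> increased

Answer: yes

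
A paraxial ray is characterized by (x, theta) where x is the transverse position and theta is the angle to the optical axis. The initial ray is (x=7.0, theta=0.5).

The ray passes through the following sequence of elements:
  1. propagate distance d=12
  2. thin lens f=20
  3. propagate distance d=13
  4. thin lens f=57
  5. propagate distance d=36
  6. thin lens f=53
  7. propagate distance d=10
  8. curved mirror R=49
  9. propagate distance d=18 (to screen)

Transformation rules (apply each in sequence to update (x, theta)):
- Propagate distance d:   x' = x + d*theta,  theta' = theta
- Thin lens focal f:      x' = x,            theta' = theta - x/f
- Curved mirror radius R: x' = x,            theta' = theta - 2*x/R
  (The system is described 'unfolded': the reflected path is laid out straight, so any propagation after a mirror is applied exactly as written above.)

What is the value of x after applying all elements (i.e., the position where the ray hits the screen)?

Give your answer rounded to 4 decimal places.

Answer: -6.9365

Derivation:
Initial: x=7.0000 theta=0.5000
After 1 (propagate distance d=12): x=13.0000 theta=0.5000
After 2 (thin lens f=20): x=13.0000 theta=-0.1500
After 3 (propagate distance d=13): x=11.0500 theta=-0.1500
After 4 (thin lens f=57): x=11.0500 theta=-98/285 (≈-0.3439)
After 5 (propagate distance d=36): x=-101/76 (≈-1.3289) theta=-98/285 (≈-0.3439)
After 6 (thin lens f=53): x=-101/76 (≈-1.3289) theta=-19261/60420 (≈-0.3188)
After 7 (propagate distance d=10): x=-54581/12084 (≈-4.5168) theta=-19261/60420 (≈-0.3188)
After 8 (curved mirror R=49): x=-54581/12084 (≈-4.5168) theta=-397979/2960580 (≈-0.1344)
After 9 (propagate distance d=18 (to screen)): x=-20535967/2960580 (≈-6.9365) theta=-397979/2960580 (≈-0.1344)
Rounded to 4 decimal places: x = -6.9365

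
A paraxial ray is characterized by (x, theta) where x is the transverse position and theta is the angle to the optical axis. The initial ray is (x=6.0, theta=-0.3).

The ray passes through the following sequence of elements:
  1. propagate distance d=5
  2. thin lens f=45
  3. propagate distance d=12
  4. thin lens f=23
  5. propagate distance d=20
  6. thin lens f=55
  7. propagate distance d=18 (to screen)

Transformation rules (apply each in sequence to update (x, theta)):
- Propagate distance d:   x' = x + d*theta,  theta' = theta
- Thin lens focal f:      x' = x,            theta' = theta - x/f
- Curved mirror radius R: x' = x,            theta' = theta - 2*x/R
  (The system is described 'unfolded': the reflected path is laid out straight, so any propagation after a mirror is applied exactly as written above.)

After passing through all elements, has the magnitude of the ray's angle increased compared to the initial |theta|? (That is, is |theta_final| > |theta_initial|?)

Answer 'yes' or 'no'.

Initial: x=6.0000 theta=-0.3000
After 1 (propagate distance d=5): x=4.5000 theta=-0.3000
After 2 (thin lens f=45): x=4.5000 theta=-0.4000
After 3 (propagate distance d=12): x=-0.3000 theta=-0.4000
After 4 (thin lens f=23): x=-0.3000 theta=-89/230 (≈-0.3870)
After 5 (propagate distance d=20): x=-1849/230 (≈-8.0391) theta=-89/230 (≈-0.3870)
After 6 (thin lens f=55): x=-1849/230 (≈-8.0391) theta=-1523/6325 (≈-0.2408)
After 7 (propagate distance d=18 (to screen)): x=-156523/12650 (≈-12.3734) theta=-1523/6325 (≈-0.2408)
|theta_initial|=0.3000 |theta_final|=1523/6325 (≈0.2408) -> not increased

Answer: no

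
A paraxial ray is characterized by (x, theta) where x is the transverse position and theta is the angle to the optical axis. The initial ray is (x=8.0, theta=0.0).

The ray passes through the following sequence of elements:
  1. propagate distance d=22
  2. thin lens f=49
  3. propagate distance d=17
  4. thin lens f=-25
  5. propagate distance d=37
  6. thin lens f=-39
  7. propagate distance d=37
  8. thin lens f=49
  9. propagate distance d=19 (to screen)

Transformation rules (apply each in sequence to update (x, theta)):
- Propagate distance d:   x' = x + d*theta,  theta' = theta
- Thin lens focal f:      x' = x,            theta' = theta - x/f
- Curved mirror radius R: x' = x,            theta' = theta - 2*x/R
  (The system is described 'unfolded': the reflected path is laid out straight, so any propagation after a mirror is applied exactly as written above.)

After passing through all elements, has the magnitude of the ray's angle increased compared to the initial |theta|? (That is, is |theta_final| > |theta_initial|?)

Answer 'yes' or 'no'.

Answer: yes

Derivation:
Initial: x=8.0000 theta=0.0000
After 1 (propagate distance d=22): x=8.0000 theta=0.0000
After 2 (thin lens f=49): x=8.0000 theta=-8/49 (≈-0.1633)
After 3 (propagate distance d=17): x=256/49 (≈5.2245) theta=-8/49 (≈-0.1633)
After 4 (thin lens f=-25): x=256/49 (≈5.2245) theta=8/175 (≈0.0457)
After 5 (propagate distance d=37): x=8472/1225 (≈6.9159) theta=8/175 (≈0.0457)
After 6 (thin lens f=-39): x=8472/1225 (≈6.9159) theta=3552/15925 (≈0.2230)
After 7 (propagate distance d=37): x=48312/3185 (≈15.1686) theta=3552/15925 (≈0.2230)
After 8 (thin lens f=49): x=48312/3185 (≈15.1686) theta=-67512/780325 (≈-0.0865)
After 9 (propagate distance d=19 (to screen)): x=811824/60025 (≈13.5248) theta=-67512/780325 (≈-0.0865)
|theta_initial|=0.0000 |theta_final|=67512/780325 (≈0.0865) -> increased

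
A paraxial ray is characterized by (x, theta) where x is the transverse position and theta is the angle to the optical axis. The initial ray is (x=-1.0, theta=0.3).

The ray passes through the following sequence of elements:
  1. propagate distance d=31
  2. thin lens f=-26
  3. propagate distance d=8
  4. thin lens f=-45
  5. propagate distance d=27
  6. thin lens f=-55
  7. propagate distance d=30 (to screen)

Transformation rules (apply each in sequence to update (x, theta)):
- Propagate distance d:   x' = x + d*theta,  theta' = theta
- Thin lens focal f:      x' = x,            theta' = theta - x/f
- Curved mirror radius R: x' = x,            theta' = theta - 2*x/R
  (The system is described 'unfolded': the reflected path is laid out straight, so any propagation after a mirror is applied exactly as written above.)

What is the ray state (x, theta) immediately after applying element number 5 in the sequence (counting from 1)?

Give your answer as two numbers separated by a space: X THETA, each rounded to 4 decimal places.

Answer: 37.9254 0.9138

Derivation:
Initial: x=-1.0000 theta=0.3000
After 1 (propagate distance d=31): x=8.3000 theta=0.3000
After 2 (thin lens f=-26): x=8.3000 theta=161/260 (≈0.6192)
After 3 (propagate distance d=8): x=1723/130 (≈13.2538) theta=161/260 (≈0.6192)
After 4 (thin lens f=-45): x=1723/130 (≈13.2538) theta=10691/11700 (≈0.9138)
After 5 (propagate distance d=27): x=49303/1300 (≈37.9254) theta=10691/11700 (≈0.9138)
Rounded to 4 decimal places: x = 37.9254, theta = 0.9138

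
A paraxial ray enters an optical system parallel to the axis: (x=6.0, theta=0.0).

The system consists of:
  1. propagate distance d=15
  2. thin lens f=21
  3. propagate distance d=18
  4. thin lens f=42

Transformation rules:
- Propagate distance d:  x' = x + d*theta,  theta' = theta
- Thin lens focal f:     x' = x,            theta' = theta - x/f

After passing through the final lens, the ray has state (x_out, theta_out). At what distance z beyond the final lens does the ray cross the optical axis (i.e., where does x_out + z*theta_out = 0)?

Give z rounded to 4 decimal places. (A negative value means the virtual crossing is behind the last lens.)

Answer: 2.8000

Derivation:
Initial: x=6.0000 theta=0.0000
After 1 (propagate distance d=15): x=6.0000 theta=0.0000
After 2 (thin lens f=21): x=6.0000 theta=-2/7 (≈-0.2857)
After 3 (propagate distance d=18): x=6/7 (≈0.8571) theta=-2/7 (≈-0.2857)
After 4 (thin lens f=42): x=6/7 (≈0.8571) theta=-15/49 (≈-0.3061)
z_focus = -x_out/theta_out = -(6/7)/(-15/49) = 2.8000
Rounded to 4 decimal places: z = 2.8000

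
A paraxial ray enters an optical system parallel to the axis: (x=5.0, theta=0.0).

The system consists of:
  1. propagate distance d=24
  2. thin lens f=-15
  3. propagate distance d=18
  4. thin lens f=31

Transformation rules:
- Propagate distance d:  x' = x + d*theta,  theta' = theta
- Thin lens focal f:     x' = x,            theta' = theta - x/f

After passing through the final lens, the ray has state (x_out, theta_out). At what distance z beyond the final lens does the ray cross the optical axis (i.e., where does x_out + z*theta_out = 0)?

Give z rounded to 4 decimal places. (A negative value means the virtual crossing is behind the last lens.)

Answer: 511.5000

Derivation:
Initial: x=5.0000 theta=0.0000
After 1 (propagate distance d=24): x=5.0000 theta=0.0000
After 2 (thin lens f=-15): x=5.0000 theta=1/3 (≈0.3333)
After 3 (propagate distance d=18): x=11.0000 theta=1/3 (≈0.3333)
After 4 (thin lens f=31): x=11.0000 theta=-2/93 (≈-0.0215)
z_focus = -x_out/theta_out = -(11.0000)/(-2/93) = 511.5000
Rounded to 4 decimal places: z = 511.5000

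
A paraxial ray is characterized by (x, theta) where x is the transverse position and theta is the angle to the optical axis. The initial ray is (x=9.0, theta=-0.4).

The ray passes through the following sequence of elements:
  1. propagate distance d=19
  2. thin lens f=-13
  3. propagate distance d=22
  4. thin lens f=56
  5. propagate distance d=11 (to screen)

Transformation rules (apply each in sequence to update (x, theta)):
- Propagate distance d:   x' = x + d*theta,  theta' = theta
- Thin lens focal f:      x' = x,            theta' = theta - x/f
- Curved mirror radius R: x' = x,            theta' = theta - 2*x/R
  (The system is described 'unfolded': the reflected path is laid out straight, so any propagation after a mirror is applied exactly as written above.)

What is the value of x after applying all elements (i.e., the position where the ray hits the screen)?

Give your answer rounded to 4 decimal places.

Initial: x=9.0000 theta=-0.4000
After 1 (propagate distance d=19): x=1.4000 theta=-0.4000
After 2 (thin lens f=-13): x=1.4000 theta=-19/65 (≈-0.2923)
After 3 (propagate distance d=22): x=-327/65 (≈-5.0308) theta=-19/65 (≈-0.2923)
After 4 (thin lens f=56): x=-327/65 (≈-5.0308) theta=-737/3640 (≈-0.2025)
After 5 (propagate distance d=11 (to screen)): x=-26419/3640 (≈-7.2580) theta=-737/3640 (≈-0.2025)
Rounded to 4 decimal places: x = -7.2580

Answer: -7.2580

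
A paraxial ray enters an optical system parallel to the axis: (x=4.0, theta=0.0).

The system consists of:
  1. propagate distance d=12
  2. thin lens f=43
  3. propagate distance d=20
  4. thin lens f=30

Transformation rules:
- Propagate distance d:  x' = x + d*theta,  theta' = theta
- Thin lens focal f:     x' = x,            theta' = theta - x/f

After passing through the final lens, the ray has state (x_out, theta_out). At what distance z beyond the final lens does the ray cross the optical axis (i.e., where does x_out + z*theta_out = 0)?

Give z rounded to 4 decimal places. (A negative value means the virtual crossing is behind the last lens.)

Initial: x=4.0000 theta=0.0000
After 1 (propagate distance d=12): x=4.0000 theta=0.0000
After 2 (thin lens f=43): x=4.0000 theta=-4/43 (≈-0.0930)
After 3 (propagate distance d=20): x=92/43 (≈2.1395) theta=-4/43 (≈-0.0930)
After 4 (thin lens f=30): x=92/43 (≈2.1395) theta=-106/645 (≈-0.1643)
z_focus = -x_out/theta_out = -(92/43)/(-106/645) = 690/53 ≈ 13.0189
Rounded to 4 decimal places: z = 13.0189

Answer: 13.0189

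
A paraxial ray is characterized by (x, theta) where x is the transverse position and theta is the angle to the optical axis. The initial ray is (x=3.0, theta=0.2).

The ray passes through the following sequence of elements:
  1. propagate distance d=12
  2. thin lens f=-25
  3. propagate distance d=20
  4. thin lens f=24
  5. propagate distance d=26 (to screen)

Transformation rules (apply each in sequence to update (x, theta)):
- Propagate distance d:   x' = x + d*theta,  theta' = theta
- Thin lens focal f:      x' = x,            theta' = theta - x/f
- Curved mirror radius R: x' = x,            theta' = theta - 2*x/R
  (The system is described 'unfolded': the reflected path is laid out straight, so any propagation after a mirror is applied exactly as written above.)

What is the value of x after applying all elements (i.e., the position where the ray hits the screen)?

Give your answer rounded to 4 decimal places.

Answer: 9.6727

Derivation:
Initial: x=3.0000 theta=0.2000
After 1 (propagate distance d=12): x=5.4000 theta=0.2000
After 2 (thin lens f=-25): x=5.4000 theta=0.4160
After 3 (propagate distance d=20): x=13.7200 theta=0.4160
After 4 (thin lens f=24): x=13.7200 theta=-467/3000 (≈-0.1557)
After 5 (propagate distance d=26 (to screen)): x=14509/1500 (≈9.6727) theta=-467/3000 (≈-0.1557)
Rounded to 4 decimal places: x = 9.6727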